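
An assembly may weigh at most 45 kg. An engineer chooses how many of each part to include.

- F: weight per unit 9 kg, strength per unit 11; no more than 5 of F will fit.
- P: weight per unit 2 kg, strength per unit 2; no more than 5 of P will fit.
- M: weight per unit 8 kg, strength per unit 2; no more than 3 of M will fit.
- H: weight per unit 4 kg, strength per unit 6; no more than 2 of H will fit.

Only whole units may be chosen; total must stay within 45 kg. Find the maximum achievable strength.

56

4×F and 2×H: weight 44 ≤ 45, strength 4·11 + 2·6 = 56.
3×F, 5×P, and 2×H: weight 45 ≤ 45, strength 3·11 + 5·2 + 2·6 = 55.
Best is 56.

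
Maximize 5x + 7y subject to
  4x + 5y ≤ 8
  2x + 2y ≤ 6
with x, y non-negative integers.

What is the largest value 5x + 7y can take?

10

The continuous relaxation peaks at (0, 1.6) with value 11.20; rounding to a feasible lattice point costs some objective.
(x,y)=(2,0): 4·2+5·0=8≤8, 2·2+2·0=4≤6, objective 10.
(x,y)=(0,1): 4·0+5·1=5≤8, 2·0+2·1=2≤6, objective 7.
The best lattice point is (2,0), giving 10.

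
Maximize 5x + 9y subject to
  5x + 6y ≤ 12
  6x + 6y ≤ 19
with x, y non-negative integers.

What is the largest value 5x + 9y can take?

(x,y)=(0,2): 5·0+6·2=12≤12, 6·0+6·2=12≤19, objective 18.
(x,y)=(1,1): 5·1+6·1=11≤12, 6·1+6·1=12≤19, objective 14.
(x,y)=(0,1): 5·0+6·1=6≤12, 6·0+6·1=6≤19, objective 9.
Maximum is 18 at (x,y)=(0,2).

18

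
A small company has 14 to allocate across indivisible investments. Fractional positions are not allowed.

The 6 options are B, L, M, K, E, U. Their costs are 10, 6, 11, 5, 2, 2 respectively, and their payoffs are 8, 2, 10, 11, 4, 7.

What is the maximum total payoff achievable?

Allowing fractional choices, the relaxed optimum would be about 26.5, but investments are indivisible.
L + K + U: cost 6 + 5 + 2 = 13 ≤ 14, payoff 2 + 11 + 7 = 20.
B + E + U: cost 10 + 2 + 2 = 14 ≤ 14, payoff 8 + 4 + 7 = 19.
K + E + U: cost 5 + 2 + 2 = 9 ≤ 14, payoff 11 + 4 + 7 = 22.
Best is K, E, and U with total payoff 22.

22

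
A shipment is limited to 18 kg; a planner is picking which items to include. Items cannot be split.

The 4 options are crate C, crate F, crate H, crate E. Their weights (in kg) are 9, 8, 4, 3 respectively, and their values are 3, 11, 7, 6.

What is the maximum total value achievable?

Take crate F, crate H, and crate E: weight 8 + 4 + 3 = 15 ≤ 18, value 11 + 7 + 6 = 24.
No other feasible combination does better.

24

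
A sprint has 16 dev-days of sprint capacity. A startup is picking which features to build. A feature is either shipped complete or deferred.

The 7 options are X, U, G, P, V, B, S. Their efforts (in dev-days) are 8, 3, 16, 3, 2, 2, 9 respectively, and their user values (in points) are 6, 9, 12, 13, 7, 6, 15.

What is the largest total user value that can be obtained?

41

This is a 0-1 knapsack instance.
Allowing fractional choices, the relaxed optimum would be about 45.0, but features are indivisible.
U + V + B + S: effort 3 + 2 + 2 + 9 = 16 ≤ 16, user value 9 + 7 + 6 + 15 = 37.
U + P + S: effort 3 + 3 + 9 = 15 ≤ 16, user value 9 + 13 + 15 = 37.
P + V + B + S: effort 3 + 2 + 2 + 9 = 16 ≤ 16, user value 13 + 7 + 6 + 15 = 41.
Best is P, V, B, and S with total user value 41.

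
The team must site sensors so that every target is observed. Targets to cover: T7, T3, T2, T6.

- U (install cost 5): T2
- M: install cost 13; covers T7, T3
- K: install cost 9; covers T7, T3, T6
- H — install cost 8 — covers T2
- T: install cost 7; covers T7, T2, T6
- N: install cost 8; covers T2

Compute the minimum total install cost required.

The greedy cost-per-new-target heuristic would pick T and K for 16, but a cheaper cover exists.
Choose U and K: together they cover T7, T3, T2, T6 — every target.
Total install cost: 5 + 9 = 14.
No cover costs less than 14.

14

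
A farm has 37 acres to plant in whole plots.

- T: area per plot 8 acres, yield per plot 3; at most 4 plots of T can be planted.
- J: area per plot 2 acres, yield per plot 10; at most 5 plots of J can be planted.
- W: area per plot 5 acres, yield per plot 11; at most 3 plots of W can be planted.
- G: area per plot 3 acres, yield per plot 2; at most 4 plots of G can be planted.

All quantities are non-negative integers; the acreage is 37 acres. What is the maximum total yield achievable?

Take 5×J, 3×W, and 4×G: area 37 ≤ 37, yield 5·10 + 3·11 + 4·2 = 91.
J has the best ratio (10/2) and is taken to its limit of 5; remaining capacity is filled optimally with the others.

91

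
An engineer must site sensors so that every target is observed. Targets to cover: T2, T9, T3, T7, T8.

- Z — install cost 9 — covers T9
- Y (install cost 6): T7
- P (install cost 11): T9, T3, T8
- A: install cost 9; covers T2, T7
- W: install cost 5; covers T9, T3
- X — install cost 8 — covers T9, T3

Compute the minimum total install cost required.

20

Choose P and A: together they cover T2, T9, T3, T7, T8 — every target.
Total install cost: 11 + 9 = 20.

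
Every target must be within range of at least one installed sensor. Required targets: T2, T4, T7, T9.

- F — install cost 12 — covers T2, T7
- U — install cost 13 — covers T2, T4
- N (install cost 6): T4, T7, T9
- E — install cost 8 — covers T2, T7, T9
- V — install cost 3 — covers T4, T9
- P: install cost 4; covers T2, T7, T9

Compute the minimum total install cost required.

This is an integer covering problem.
Choose V and P: together they cover T2, T4, T7, T9 — every target.
Total install cost: 3 + 4 = 7.
No cover costs less than 7.

7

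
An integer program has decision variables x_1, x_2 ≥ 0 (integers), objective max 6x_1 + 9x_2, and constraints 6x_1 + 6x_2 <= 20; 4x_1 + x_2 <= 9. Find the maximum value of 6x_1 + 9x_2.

27

(x_1,x_2)=(0,3) is feasible, giving 27.
(x_1,x_2)=(1,2) is feasible, giving 24.
(x_1,x_2)=(0,2) is feasible, giving 18.
Maximum is 27 at (x_1,x_2)=(0,3).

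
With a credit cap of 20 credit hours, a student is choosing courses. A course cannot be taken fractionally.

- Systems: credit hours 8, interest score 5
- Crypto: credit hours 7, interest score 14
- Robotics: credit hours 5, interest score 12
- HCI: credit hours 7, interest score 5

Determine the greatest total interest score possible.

31

Allowing fractional choices, the relaxed optimum would be about 31.6, but courses are indivisible.
Systems + Crypto + Robotics: credit hours 8 + 7 + 5 = 20 ≤ 20, interest score 5 + 14 + 12 = 31.
Crypto + Robotics + HCI: credit hours 7 + 5 + 7 = 19 ≤ 20, interest score 14 + 12 + 5 = 31.
Crypto + Robotics: credit hours 7 + 5 = 12 ≤ 20, interest score 14 + 12 = 26.
The maximum interest score is 31; one optimal choice is Crypto, Robotics, and HCI.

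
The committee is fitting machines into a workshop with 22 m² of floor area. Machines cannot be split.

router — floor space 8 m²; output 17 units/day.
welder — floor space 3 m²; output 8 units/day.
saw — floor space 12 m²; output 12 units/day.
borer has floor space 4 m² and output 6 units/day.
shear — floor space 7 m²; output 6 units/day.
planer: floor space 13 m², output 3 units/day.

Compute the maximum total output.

This is an integer program with binary decision variables.
router + welder + borer: floor space 8 + 3 + 4 = 15 ≤ 22, output 17 + 8 + 6 = 31.
router + welder + shear: floor space 8 + 3 + 7 = 18 ≤ 22, output 17 + 8 + 6 = 31.
router + welder + borer + shear: floor space 8 + 3 + 4 + 7 = 22 ≤ 22, output 17 + 8 + 6 + 6 = 37.
Best is router, welder, borer, and shear with total output 37.

37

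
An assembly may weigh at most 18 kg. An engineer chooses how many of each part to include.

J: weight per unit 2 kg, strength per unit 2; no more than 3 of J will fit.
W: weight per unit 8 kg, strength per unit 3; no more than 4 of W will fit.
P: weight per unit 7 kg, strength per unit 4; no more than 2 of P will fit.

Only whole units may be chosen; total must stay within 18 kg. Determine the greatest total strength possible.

12

J has the best ratio (2/2); taking only J gives at most 3×2 = 6 (stopped by the supply cap of 3).
Mixing does better — 2×J and 2×P: weight 18 ≤ 18, strength 2·2 + 2·4 = 12.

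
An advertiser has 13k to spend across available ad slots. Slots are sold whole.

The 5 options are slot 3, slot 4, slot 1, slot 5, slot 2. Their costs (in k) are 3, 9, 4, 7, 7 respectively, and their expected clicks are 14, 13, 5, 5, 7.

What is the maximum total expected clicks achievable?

This is a 0-1 knapsack instance.
slot 3 + slot 2: cost 3 + 7 = 10 ≤ 13, expected clicks 14 + 7 = 21.
slot 3 + slot 4: cost 3 + 9 = 12 ≤ 13, expected clicks 14 + 13 = 27.
slot 3 + slot 1: cost 3 + 4 = 7 ≤ 13, expected clicks 14 + 5 = 19.
Best is slot 3 and slot 4 with total expected clicks 27.

27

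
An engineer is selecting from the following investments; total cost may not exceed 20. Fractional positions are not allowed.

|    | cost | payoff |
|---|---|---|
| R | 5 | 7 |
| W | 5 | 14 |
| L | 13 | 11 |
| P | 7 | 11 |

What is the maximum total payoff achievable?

32

Treat it as a binary knapsack problem.
R + W + P: cost 5 + 5 + 7 = 17 ≤ 20, payoff 7 + 14 + 11 = 32.
W + L: cost 5 + 13 = 18 ≤ 20, payoff 14 + 11 = 25.
W + P: cost 5 + 7 = 12 ≤ 20, payoff 14 + 11 = 25.
Best is R, W, and P with total payoff 32.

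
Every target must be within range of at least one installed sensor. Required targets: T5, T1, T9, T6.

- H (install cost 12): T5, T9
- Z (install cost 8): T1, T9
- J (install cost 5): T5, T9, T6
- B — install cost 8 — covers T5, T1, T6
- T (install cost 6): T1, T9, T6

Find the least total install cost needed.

Choose J and T: together they cover T5, T1, T9, T6 — every target.
Total install cost: 5 + 6 = 11.

11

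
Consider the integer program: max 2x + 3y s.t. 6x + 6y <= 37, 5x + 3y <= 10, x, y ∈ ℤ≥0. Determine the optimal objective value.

Relaxing integrality, the LP optimum is 10.00 at (x,y) = (0, 3.33), which is not an integer point.
(x,y)=(0,3): 6·0+6·3=18≤37, 5·0+3·3=9≤10, objective 9.
(x,y)=(0,2): 6·0+6·2=12≤37, 5·0+3·2=6≤10, objective 6.
Maximum is 9 at (x,y)=(0,3).

9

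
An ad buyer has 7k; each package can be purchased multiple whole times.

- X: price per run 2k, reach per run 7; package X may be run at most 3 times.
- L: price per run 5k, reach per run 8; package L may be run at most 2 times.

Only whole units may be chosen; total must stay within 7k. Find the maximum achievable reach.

21

This is a bounded integer knapsack.
X has the best ratio (7/2); taking only X gives at most 3×7 = 21 (stopped by the price limit).
Optimal: 3×X: price 6 ≤ 7, reach 3·7 = 21.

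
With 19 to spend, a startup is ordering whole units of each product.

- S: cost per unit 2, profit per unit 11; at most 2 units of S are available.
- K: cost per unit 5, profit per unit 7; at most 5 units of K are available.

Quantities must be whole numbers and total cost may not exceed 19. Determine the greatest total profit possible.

43

2×S and 2×K: cost 14 ≤ 19, profit 2·11 + 2·7 = 36.
2×S and 3×K: cost 19 ≤ 19, profit 2·11 + 3·7 = 43.
Best is 43.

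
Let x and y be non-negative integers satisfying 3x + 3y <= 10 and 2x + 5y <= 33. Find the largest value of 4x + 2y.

12

Relaxing integrality, the LP optimum is 13.33 at (x,y) = (3.33, 0), which is not an integer point.
(x,y)=(3,0): 3·3+3·0=9≤10, 2·3+5·0=6≤33, objective 12.
(x,y)=(2,1): 3·2+3·1=9≤10, 2·2+5·1=9≤33, objective 10.
(x,y)=(2,0): 3·2+3·0=6≤10, 2·2+5·0=4≤33, objective 8.
Maximum is 12 at (x,y)=(3,0).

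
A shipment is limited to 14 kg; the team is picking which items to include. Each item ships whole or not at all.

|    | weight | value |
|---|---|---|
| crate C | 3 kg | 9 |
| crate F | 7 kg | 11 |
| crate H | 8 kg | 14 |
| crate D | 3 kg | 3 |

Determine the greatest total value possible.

26

Take crate C, crate H, and crate D: weight 3 + 8 + 3 = 14 ≤ 14, value 9 + 14 + 3 = 26.
No other feasible combination does better.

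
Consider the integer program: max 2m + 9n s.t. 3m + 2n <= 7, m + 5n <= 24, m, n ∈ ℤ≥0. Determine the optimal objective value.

27

(m,n)=(0,3) is feasible, giving 27.
(m,n)=(1,2) is feasible, giving 20.
(m,n)=(0,2) is feasible, giving 18.
The best lattice point is (0,3), giving 27.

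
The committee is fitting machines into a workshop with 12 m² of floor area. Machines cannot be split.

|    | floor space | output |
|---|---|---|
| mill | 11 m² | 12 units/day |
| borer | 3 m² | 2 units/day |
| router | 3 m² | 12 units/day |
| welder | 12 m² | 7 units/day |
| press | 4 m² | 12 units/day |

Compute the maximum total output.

26

Treat it as a binary knapsack problem.
borer + router + press: floor space 3 + 3 + 4 = 10 ≤ 12, output 2 + 12 + 12 = 26.
router + press: floor space 3 + 4 = 7 ≤ 12, output 12 + 12 = 24.
Best is borer, router, and press with total output 26.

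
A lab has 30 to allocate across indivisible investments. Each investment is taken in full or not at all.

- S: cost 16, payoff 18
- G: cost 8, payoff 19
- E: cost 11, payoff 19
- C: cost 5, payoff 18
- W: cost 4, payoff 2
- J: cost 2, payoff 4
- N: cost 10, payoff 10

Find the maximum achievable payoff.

62

This is a 0-1 knapsack instance.
Allowing fractional choices, the relaxed optimum would be about 64.5, but investments are indivisible.
G + E + C + W + J: cost 8 + 11 + 5 + 4 + 2 = 30 ≤ 30, payoff 19 + 19 + 18 + 2 + 4 = 62.
G + E + C + W: cost 8 + 11 + 5 + 4 = 28 ≤ 30, payoff 19 + 19 + 18 + 2 = 58.
G + E + C + J: cost 8 + 11 + 5 + 2 = 26 ≤ 30, payoff 19 + 19 + 18 + 4 = 60.
Best is G, E, C, W, and J with total payoff 62.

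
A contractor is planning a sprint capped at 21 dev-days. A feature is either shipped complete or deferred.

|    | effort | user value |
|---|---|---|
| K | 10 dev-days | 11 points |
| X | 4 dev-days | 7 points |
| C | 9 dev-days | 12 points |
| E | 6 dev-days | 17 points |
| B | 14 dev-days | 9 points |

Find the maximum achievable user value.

36

This is an integer program with binary decision variables.
Allowing fractional choices, the relaxed optimum would be about 38.2, but features are indivisible.
K + X + E: effort 10 + 4 + 6 = 20 ≤ 21, user value 11 + 7 + 17 = 35.
C + E: effort 9 + 6 = 15 ≤ 21, user value 12 + 17 = 29.
X + C + E: effort 4 + 9 + 6 = 19 ≤ 21, user value 7 + 12 + 17 = 36.
Best is X, C, and E with total user value 36.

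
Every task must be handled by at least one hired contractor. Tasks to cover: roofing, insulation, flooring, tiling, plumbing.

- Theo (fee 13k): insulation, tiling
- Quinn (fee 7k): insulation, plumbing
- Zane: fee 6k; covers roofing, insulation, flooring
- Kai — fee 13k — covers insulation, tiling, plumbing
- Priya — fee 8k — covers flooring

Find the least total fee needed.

Choose Zane and Kai: together they cover roofing, insulation, flooring, tiling, plumbing — every task.
Total fee: 6 + 13 = 19.
No cover costs less than 19.

19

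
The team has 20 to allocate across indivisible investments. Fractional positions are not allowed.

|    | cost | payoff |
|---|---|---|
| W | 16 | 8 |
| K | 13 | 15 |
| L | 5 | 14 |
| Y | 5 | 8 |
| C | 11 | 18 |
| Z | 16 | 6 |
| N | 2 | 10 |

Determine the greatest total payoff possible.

Take L, C, and N: cost 5 + 11 + 2 = 18 ≤ 20, payoff 14 + 18 + 10 = 42.
No other feasible combination does better.

42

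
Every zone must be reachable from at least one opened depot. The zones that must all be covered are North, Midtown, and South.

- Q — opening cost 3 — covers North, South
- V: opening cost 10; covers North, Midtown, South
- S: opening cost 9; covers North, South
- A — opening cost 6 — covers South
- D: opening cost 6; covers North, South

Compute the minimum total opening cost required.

The greedy cost-per-new-zone heuristic would pick Q and V for 13, but a cheaper cover exists.
V alone covers North, Midtown, South — every zone.
Total opening cost: 10.
No cover costs less than 10.

10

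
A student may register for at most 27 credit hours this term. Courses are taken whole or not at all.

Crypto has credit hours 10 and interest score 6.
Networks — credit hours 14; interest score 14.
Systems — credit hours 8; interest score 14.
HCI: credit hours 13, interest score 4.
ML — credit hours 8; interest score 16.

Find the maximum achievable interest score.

Allowing fractional choices, the relaxed optimum would be about 41.0, but courses are indivisible.
Networks + ML: credit hours 14 + 8 = 22 ≤ 27, interest score 14 + 16 = 30.
Systems + ML: credit hours 8 + 8 = 16 ≤ 27, interest score 14 + 16 = 30.
Crypto + Systems + ML: credit hours 10 + 8 + 8 = 26 ≤ 27, interest score 6 + 14 + 16 = 36.
Best is Crypto, Systems, and ML with total interest score 36.

36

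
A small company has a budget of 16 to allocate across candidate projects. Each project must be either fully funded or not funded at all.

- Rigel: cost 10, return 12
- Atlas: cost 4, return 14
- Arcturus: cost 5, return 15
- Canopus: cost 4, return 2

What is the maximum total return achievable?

Atlas + Arcturus: cost 4 + 5 = 9 ≤ 16, return 14 + 15 = 29.
Atlas + Arcturus + Canopus: cost 4 + 5 + 4 = 13 ≤ 16, return 14 + 15 + 2 = 31.
Rigel + Arcturus: cost 10 + 5 = 15 ≤ 16, return 12 + 15 = 27.
Best is Atlas, Arcturus, and Canopus with total return 31.

31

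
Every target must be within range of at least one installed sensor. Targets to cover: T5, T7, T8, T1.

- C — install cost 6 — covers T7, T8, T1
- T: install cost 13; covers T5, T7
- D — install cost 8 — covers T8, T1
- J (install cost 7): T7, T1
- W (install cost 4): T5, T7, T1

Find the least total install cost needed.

10

Choose C and W: together they cover T5, T7, T8, T1 — every target.
Total install cost: 6 + 4 = 10.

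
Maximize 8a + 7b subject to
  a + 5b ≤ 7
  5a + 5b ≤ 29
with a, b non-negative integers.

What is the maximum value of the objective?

(a,b)=(5,0): 1·5+5·0=5≤7, 5·5+5·0=25≤29, objective 40.
(a,b)=(4,0): 1·4+5·0=4≤7, 5·4+5·0=20≤29, objective 32.
No feasible integer point exceeds 40.

40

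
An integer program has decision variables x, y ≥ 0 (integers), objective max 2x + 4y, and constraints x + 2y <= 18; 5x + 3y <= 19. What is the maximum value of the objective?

The continuous relaxation peaks at (0, 6.33) with value 25.33; rounding to a feasible lattice point costs some objective.
(x,y)=(0,6): 1·0+2·6=12≤18, 5·0+3·6=18≤19, objective 24.
(x,y)=(0,5): 1·0+2·5=10≤18, 5·0+3·5=15≤19, objective 20.
Maximum is 24 at (x,y)=(0,6).

24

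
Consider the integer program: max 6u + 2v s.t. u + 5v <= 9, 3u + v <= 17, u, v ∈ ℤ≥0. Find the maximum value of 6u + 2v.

Relaxing integrality, the LP optimum is 34.00 at (u,v) = (5.67, 0), which is not an integer point.
(u,v)=(5,0): 1·5+5·0=5≤9, 3·5+1·0=15≤17, objective 30.
(u,v)=(4,1): 1·4+5·1=9≤9, 3·4+1·1=13≤17, objective 26.
Maximum is 30 at (u,v)=(5,0).

30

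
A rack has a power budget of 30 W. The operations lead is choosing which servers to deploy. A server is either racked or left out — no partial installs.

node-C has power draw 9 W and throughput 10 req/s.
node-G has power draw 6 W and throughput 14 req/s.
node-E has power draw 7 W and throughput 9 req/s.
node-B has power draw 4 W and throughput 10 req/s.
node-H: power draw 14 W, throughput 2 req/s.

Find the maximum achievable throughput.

Allowing fractional choices, the relaxed optimum would be about 43.6, but servers are indivisible.
node-C + node-G + node-B: power draw 9 + 6 + 4 = 19 ≤ 30, throughput 10 + 14 + 10 = 34.
node-G + node-E + node-B: power draw 6 + 7 + 4 = 17 ≤ 30, throughput 14 + 9 + 10 = 33.
node-C + node-G + node-E + node-B: power draw 9 + 6 + 7 + 4 = 26 ≤ 30, throughput 10 + 14 + 9 + 10 = 43.
Best is node-C, node-G, node-E, and node-B with total throughput 43.

43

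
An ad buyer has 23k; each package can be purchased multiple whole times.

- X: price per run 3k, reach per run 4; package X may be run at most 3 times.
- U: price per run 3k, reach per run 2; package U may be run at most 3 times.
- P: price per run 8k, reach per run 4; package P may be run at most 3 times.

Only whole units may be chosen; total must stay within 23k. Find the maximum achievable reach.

Take 3×X, 2×U, and 1×P: price 23 ≤ 23, reach 3·4 + 2·2 + 1·4 = 20.
X has the best ratio (4/3) and is taken to its limit of 3; remaining capacity is filled optimally with the others.

20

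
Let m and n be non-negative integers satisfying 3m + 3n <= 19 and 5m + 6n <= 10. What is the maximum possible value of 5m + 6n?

(m,n)=(2,0) is feasible, giving 10.
(m,n)=(1,0) is feasible, giving 5.
The best lattice point is (2,0), giving 10.

10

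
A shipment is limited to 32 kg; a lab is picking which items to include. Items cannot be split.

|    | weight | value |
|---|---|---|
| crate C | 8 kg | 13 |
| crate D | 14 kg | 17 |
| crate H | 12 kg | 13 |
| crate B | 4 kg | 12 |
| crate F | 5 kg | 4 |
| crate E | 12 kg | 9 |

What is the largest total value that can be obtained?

46

This is an integer program with binary decision variables.
Take crate C, crate D, crate B, and crate F: weight 8 + 14 + 4 + 5 = 31 ≤ 32, value 13 + 17 + 12 + 4 = 46.
No other feasible combination does better.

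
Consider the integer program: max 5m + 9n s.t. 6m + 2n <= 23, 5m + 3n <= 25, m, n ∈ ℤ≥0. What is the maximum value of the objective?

72

(m,n)=(0,8) is feasible, giving 72.
(m,n)=(0,7) is feasible, giving 63.
The best lattice point is (0,8), giving 72.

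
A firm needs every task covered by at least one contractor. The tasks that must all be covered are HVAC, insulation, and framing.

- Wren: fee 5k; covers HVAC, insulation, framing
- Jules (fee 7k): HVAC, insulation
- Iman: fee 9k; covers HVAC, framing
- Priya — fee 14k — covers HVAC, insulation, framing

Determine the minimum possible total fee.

This is a weighted set-cover instance.
Wren alone covers HVAC, insulation, framing — every task.
Total fee: 5.
No cover costs less than 5.

5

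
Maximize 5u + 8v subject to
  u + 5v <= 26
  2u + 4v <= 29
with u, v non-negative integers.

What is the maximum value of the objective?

70

Relaxing integrality, the LP optimum is 72.50 at (u,v) = (14.5, 0), which is not an integer point.
(u,v)=(14,0): 1·14+5·0=14≤26, 2·14+4·0=28≤29, objective 70.
(u,v)=(13,0): 1·13+5·0=13≤26, 2·13+4·0=26≤29, objective 65.
The best lattice point is (14,0), giving 70.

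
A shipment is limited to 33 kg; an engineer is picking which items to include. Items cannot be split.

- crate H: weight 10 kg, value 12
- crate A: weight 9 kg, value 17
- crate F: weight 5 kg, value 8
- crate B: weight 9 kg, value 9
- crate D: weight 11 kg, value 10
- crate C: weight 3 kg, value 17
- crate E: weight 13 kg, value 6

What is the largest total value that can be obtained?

56

crate H + crate A + crate F + crate C: weight 10 + 9 + 5 + 3 = 27 ≤ 33, value 12 + 17 + 8 + 17 = 54.
crate H + crate A + crate B + crate C: weight 10 + 9 + 9 + 3 = 31 ≤ 33, value 12 + 17 + 9 + 17 = 55.
crate H + crate A + crate D + crate C: weight 10 + 9 + 11 + 3 = 33 ≤ 33, value 12 + 17 + 10 + 17 = 56.
Best is crate H, crate A, crate D, and crate C with total value 56.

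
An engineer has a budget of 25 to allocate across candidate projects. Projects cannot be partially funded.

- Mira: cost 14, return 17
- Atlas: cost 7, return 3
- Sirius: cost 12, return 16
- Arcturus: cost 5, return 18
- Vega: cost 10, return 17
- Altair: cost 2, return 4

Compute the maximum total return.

42

Atlas + Arcturus + Vega + Altair: cost 7 + 5 + 10 + 2 = 24 ≤ 25, return 3 + 18 + 17 + 4 = 42.
Mira + Arcturus + Altair: cost 14 + 5 + 2 = 21 ≤ 25, return 17 + 18 + 4 = 39.
Arcturus + Vega + Altair: cost 5 + 10 + 2 = 17 ≤ 25, return 18 + 17 + 4 = 39.
Best is Atlas, Arcturus, Vega, and Altair with total return 42.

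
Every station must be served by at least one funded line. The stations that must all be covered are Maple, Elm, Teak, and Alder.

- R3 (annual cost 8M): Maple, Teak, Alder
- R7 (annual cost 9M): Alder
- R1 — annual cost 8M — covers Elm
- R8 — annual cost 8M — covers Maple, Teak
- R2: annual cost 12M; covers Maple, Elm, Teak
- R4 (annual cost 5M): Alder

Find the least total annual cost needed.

Choose R3 and R1: together they cover Maple, Elm, Teak, Alder — every station.
Total annual cost: 8 + 8 = 16.
No cover costs less than 16.

16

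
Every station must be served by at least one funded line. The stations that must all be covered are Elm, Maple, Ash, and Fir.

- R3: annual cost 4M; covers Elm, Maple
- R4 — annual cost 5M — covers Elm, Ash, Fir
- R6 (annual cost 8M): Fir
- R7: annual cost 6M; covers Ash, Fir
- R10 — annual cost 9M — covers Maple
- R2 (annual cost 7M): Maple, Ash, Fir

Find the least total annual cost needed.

9

Choose R3 and R4: together they cover Elm, Maple, Ash, Fir — every station.
Total annual cost: 4 + 5 = 9.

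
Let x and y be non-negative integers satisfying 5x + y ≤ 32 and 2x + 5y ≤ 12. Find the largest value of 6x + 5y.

(x,y)=(6,0): 5·6+1·0=30≤32, 2·6+5·0=12≤12, objective 36.
(x,y)=(5,0): 5·5+1·0=25≤32, 2·5+5·0=10≤12, objective 30.
No feasible integer point exceeds 36.

36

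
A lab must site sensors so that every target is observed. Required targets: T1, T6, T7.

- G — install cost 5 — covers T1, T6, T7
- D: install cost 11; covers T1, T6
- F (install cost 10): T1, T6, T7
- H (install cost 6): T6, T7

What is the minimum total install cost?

5

This is an integer covering problem.
G alone covers T1, T6, T7 — every target.
Total install cost: 5.
No cover costs less than 5.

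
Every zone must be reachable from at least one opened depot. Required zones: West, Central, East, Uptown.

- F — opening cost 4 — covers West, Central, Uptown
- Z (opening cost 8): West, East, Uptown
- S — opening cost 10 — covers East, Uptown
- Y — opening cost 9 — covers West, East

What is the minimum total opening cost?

12

Choose F and Z: together they cover West, Central, East, Uptown — every zone.
Total opening cost: 4 + 8 = 12.
No cover costs less than 12.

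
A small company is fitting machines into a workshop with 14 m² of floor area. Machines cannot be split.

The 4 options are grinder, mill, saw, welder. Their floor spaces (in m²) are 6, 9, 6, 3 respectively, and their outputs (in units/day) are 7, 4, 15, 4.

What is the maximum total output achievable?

Allowing fractional choices, the relaxed optimum would be about 24.8, but machines are indivisible.
grinder + saw: floor space 6 + 6 = 12 ≤ 14, output 7 + 15 = 22.
saw + welder: floor space 6 + 3 = 9 ≤ 14, output 15 + 4 = 19.
saw: floor space 6 ≤ 14, output 15.
Best is grinder and saw with total output 22.

22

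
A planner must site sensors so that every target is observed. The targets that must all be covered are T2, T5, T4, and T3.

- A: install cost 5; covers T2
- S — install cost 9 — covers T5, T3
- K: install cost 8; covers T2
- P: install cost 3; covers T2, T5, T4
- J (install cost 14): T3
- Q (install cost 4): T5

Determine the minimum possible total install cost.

Choose S and P: together they cover T2, T5, T4, T3 — every target.
Total install cost: 9 + 3 = 12.
No cover costs less than 12.

12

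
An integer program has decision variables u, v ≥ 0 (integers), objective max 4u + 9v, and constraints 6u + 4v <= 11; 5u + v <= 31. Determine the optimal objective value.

18

The continuous relaxation peaks at (0, 2.75) with value 24.75; rounding to a feasible lattice point costs some objective.
(u,v)=(0,2): 6·0+4·2=8≤11, 5·0+1·2=2≤31, objective 18.
(u,v)=(1,1): 6·1+4·1=10≤11, 5·1+1·1=6≤31, objective 13.
(u,v)=(0,1): 6·0+4·1=4≤11, 5·0+1·1=1≤31, objective 9.
The best lattice point is (0,2), giving 18.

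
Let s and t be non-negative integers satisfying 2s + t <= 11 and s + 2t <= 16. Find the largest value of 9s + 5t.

(s,t)=(2,7): 2·2+1·7=11≤11, 1·2+2·7=16≤16, objective 53.
(s,t)=(2,6): 2·2+1·6=10≤11, 1·2+2·6=14≤16, objective 48.
(s,t)=(1,7): 2·1+1·7=9≤11, 1·1+2·7=15≤16, objective 44.
(s,t)=(1,6): 2·1+1·6=8≤11, 1·1+2·6=13≤16, objective 39.
The best lattice point is (2,7), giving 53.

53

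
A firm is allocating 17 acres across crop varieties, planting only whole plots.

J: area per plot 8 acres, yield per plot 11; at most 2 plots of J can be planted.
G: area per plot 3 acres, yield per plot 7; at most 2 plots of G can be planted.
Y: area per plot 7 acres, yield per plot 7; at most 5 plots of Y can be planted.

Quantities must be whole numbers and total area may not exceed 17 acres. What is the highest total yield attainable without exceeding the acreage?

25

1×J and 2×G: area 14 ≤ 17, yield 1·11 + 2·7 = 25.
2×J: area 16 ≤ 17, yield 2·11 = 22.
Best is 25.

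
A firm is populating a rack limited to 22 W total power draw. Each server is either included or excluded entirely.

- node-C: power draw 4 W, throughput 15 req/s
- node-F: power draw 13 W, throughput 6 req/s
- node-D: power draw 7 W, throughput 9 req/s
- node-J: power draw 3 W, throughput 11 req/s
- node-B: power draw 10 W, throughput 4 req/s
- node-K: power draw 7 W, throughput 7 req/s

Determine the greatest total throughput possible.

Treat it as a binary knapsack problem.
node-C + node-D + node-J: power draw 4 + 7 + 3 = 14 ≤ 22, throughput 15 + 9 + 11 = 35.
node-C + node-D + node-J + node-K: power draw 4 + 7 + 3 + 7 = 21 ≤ 22, throughput 15 + 9 + 11 + 7 = 42.
node-C + node-J + node-K: power draw 4 + 3 + 7 = 14 ≤ 22, throughput 15 + 11 + 7 = 33.
Best is node-C, node-D, node-J, and node-K with total throughput 42.

42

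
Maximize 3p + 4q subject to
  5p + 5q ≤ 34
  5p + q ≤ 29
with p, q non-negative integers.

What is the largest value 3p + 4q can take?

(p,q)=(0,6): 5·0+5·6=30≤34, 5·0+1·6=6≤29, objective 24.
(p,q)=(1,5): 5·1+5·5=30≤34, 5·1+1·5=10≤29, objective 23.
(p,q)=(0,5): 5·0+5·5=25≤34, 5·0+1·5=5≤29, objective 20.
Maximum is 24 at (p,q)=(0,6).

24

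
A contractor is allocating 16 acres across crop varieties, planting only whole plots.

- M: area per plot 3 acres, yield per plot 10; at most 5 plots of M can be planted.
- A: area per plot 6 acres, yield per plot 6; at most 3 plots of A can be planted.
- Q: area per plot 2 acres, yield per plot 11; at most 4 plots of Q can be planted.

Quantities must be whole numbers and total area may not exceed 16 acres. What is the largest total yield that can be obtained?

64

2×M and 4×Q: area 14 ≤ 16, yield 2·10 + 4·11 = 64.
3×M and 3×Q: area 15 ≤ 16, yield 3·10 + 3·11 = 63.
Best is 64.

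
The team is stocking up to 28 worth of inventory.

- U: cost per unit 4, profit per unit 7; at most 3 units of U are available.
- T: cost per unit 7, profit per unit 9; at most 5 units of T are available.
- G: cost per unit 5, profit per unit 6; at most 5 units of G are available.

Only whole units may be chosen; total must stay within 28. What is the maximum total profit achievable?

U has the best ratio (7/4); taking only U gives at most 3×7 = 21 (stopped by the supply cap of 3).
Mixing does better — 3×U and 3×G: cost 27 ≤ 28, profit 3·7 + 3·6 = 39.

39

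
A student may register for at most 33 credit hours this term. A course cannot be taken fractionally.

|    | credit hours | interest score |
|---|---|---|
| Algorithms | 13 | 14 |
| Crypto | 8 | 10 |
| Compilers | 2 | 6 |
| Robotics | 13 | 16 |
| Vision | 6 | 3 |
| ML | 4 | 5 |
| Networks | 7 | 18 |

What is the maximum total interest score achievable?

Allowing fractional choices, the relaxed optimum would be about 53.8, but courses are indivisible.
Crypto + Robotics + ML + Networks: credit hours 8 + 13 + 4 + 7 = 32 ≤ 33, interest score 10 + 16 + 5 + 18 = 49.
Crypto + Compilers + Robotics + Networks: credit hours 8 + 2 + 13 + 7 = 30 ≤ 33, interest score 10 + 6 + 16 + 18 = 50.
Best is Crypto, Compilers, Robotics, and Networks with total interest score 50.

50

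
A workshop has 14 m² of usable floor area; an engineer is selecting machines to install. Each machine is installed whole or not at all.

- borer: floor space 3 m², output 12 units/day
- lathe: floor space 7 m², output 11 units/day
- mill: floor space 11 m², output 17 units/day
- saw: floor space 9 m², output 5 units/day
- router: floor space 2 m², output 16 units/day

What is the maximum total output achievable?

borer + saw + router: floor space 3 + 9 + 2 = 14 ≤ 14, output 12 + 5 + 16 = 33.
mill + router: floor space 11 + 2 = 13 ≤ 14, output 17 + 16 = 33.
borer + lathe + router: floor space 3 + 7 + 2 = 12 ≤ 14, output 12 + 11 + 16 = 39.
Best is borer, lathe, and router with total output 39.

39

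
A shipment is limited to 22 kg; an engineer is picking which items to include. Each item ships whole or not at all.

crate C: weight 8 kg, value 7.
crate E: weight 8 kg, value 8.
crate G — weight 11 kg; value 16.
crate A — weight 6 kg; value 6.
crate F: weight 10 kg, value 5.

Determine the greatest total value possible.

24

crate E + crate G: weight 8 + 11 = 19 ≤ 22, value 8 + 16 = 24.
crate C + crate G: weight 8 + 11 = 19 ≤ 22, value 7 + 16 = 23.
Best is crate E and crate G with total value 24.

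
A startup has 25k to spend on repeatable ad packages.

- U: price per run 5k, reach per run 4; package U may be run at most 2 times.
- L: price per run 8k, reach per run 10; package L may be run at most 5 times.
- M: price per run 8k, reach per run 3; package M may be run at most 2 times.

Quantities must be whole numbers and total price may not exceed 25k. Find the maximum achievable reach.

This is a bounded integer knapsack.
L has the best ratio (10/8); taking only L gives at most 3×10 = 30 (stopped by the price limit).
Optimal: 3×L: price 24 ≤ 25, reach 3·10 = 30.

30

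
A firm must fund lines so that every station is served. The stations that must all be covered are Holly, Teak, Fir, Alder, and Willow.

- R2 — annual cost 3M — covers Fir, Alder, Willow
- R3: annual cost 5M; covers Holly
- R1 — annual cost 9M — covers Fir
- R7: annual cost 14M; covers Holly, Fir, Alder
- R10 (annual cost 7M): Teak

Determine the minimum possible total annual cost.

Choose R2, R3, and R10: together they cover Holly, Teak, Fir, Alder, Willow — every station.
Total annual cost: 3 + 5 + 7 = 15.
No cover costs less than 15.

15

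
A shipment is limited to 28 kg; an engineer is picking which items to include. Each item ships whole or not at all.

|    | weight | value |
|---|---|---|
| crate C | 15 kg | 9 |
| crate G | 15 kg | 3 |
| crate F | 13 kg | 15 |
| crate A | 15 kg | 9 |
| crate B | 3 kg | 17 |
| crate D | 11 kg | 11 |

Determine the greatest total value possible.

Treat it as a binary knapsack problem.
Take crate F, crate B, and crate D: weight 13 + 3 + 11 = 27 ≤ 28, value 15 + 17 + 11 = 43.
No other feasible combination does better.

43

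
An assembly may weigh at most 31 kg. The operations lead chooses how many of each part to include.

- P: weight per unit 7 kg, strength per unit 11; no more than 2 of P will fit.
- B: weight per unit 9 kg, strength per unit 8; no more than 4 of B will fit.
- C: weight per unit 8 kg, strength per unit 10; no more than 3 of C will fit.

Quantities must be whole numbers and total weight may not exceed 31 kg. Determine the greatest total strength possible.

P has the best ratio (11/7); taking only P gives at most 2×11 = 22 (stopped by the supply cap of 2).
Mixing does better — 2×P and 2×C: weight 30 ≤ 31, strength 2·11 + 2·10 = 42.

42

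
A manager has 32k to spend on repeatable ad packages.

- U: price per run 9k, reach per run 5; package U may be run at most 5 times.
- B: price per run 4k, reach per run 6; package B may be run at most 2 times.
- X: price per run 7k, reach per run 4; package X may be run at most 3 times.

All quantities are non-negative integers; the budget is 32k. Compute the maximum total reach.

25

This is a bounded integer knapsack.
1×U, 2×B, and 2×X: price 31 ≤ 32, reach 1·5 + 2·6 + 2·4 = 25.
2×B and 3×X: price 29 ≤ 32, reach 2·6 + 3·4 = 24.
Best is 25.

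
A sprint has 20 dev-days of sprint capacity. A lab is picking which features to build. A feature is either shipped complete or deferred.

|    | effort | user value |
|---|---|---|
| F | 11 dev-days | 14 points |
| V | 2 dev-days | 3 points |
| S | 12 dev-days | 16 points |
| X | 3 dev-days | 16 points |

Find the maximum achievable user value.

Treat it as a binary knapsack problem.
S + X: effort 12 + 3 = 15 ≤ 20, user value 16 + 16 = 32.
F + V + X: effort 11 + 2 + 3 = 16 ≤ 20, user value 14 + 3 + 16 = 33.
V + S + X: effort 2 + 12 + 3 = 17 ≤ 20, user value 3 + 16 + 16 = 35.
Best is V, S, and X with total user value 35.

35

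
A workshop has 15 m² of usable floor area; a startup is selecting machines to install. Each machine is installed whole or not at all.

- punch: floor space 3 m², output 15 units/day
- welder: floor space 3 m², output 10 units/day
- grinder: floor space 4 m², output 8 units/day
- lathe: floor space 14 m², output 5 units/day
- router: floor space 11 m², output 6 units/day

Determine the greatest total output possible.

33

Allowing fractional choices, the relaxed optimum would be about 35.7, but machines are indivisible.
punch + welder + grinder: floor space 3 + 3 + 4 = 10 ≤ 15, output 15 + 10 + 8 = 33.
punch + welder: floor space 3 + 3 = 6 ≤ 15, output 15 + 10 = 25.
Best is punch, welder, and grinder with total output 33.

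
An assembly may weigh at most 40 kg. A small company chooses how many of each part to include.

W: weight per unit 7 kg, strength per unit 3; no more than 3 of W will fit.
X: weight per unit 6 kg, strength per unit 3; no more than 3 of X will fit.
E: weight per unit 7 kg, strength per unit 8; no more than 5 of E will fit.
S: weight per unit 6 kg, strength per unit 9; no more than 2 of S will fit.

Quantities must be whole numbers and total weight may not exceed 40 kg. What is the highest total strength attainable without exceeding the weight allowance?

50

S has the best ratio (9/6); taking only S gives at most 2×9 = 18 (stopped by the supply cap of 2).
Mixing does better — 4×E and 2×S: weight 40 ≤ 40, strength 4·8 + 2·9 = 50.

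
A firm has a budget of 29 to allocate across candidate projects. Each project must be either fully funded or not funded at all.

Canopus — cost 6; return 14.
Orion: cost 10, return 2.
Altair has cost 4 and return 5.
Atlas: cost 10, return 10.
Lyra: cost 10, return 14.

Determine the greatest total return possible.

38

This is a 0-1 knapsack instance.
Take Canopus, Atlas, and Lyra: cost 6 + 10 + 10 = 26 ≤ 29, return 14 + 10 + 14 = 38.
No other feasible combination does better.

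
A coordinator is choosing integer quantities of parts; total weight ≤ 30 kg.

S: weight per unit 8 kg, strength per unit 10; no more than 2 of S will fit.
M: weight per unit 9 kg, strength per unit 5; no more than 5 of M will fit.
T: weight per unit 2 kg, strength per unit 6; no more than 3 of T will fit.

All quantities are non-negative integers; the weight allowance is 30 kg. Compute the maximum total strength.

38

This is a bounded integer knapsack.
Take 2×S and 3×T: weight 22 ≤ 30, strength 2·10 + 3·6 = 38.
T has the best ratio (6/2) and is taken to its limit of 3; remaining capacity is filled optimally with the others.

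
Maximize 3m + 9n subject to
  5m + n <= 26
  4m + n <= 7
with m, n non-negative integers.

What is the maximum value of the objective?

63

(m,n)=(0,7): 5·0+1·7=7≤26, 4·0+1·7=7≤7, objective 63.
(m,n)=(0,6): 5·0+1·6=6≤26, 4·0+1·6=6≤7, objective 54.
Maximum is 63 at (m,n)=(0,7).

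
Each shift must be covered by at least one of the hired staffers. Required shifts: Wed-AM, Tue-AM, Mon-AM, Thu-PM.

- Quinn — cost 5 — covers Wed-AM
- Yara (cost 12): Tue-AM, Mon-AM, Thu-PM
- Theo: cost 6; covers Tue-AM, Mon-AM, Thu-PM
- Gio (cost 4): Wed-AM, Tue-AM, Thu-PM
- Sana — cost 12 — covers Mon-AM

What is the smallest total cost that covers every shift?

Choose Theo and Gio: together they cover Wed-AM, Tue-AM, Mon-AM, Thu-PM — every shift.
Total cost: 6 + 4 = 10.
No cover costs less than 10.

10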